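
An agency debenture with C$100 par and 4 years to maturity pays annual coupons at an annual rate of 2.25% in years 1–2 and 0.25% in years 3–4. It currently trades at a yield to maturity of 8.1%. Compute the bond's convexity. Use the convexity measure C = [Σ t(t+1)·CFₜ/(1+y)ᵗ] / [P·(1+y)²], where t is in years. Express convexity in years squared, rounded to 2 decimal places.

16.39

With y = 0.081:
  t   CF        PV=CF/(1+0.081)^t    t·PV        t(t+1)·PV
  1         2.25         2.0814         2.0814           4.1628
  2         2.25         1.9254         3.8509          11.5527
  3         0.25         0.1979         0.5937           2.3749
  4       100.25        73.4145       293.6578       1,468.2892
  Σ                     77.6192       300.1839       1,486.3796
P = 77.6192.
Convexity = Σ t(t+1)·PV / [P·(1+y)²] = 1,486.3796 / (77.6192 × 1.168561) = 16.38736.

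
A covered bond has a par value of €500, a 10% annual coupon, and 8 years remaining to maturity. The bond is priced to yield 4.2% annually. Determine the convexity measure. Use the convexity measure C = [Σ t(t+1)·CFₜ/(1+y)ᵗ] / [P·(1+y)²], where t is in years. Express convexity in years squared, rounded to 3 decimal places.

46.746

With y = 0.042:
  t   CF        PV=CF/(1+0.042)^t    t·PV        t(t+1)·PV
  1        50.00        47.9846        47.9846          95.9693
  2        50.00        46.0505        92.1010         276.3031
  3        50.00        44.1944       132.5831         530.3323
  4        50.00        42.4130       169.6521         848.2603
  5        50.00        40.7035       203.5173       1,221.1040
  6        50.00        39.0628       234.3770       1,640.6388
  7        50.00        37.4883       262.4182       2,099.3459
  8       550.00       395.7500     3,166.0001      28,494.0009
  Σ                    693.6472     4,308.6335      35,205.9547
P = 693.6472.
Convexity = Σ t(t+1)·PV / [P·(1+y)²] = 35,205.9547 / (693.6472 × 1.085764) = 46.74574.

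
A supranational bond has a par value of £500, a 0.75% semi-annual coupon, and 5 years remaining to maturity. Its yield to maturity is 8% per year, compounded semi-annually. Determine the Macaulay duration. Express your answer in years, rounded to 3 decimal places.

Periodic yield y = 0.04. Discount each cash flow and weight by its period:
  t   CF        PV=CF/(1+0.04)^t    t·PV
  1        1.875         1.8029         1.8029
  2        1.875         1.7335         3.4671
  3        1.875         1.6669         5.0006
  4        1.875         1.6028         6.4110
  5        1.875         1.5411         7.7056
  6        1.875         1.4818         8.8910
  7        1.875         1.4248         9.9739
  8        1.875         1.3700        10.9604
  9        1.875         1.3174        11.8562
  10     501.875       339.0488     3,390.4877
  Σ                    352.9900     3,456.5563
Price P = Σ PV = 352.9900.
Macaulay duration = Σ(t·PV) / P = 3,456.5563 / 352.9900 = 9.79222 half-year periods.
In years: 9.79222 / 2 = 4.89611 years.

4.896 years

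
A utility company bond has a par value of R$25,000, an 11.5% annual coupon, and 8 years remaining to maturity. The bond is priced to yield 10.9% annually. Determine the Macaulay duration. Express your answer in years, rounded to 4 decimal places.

5.6744 years

Periodic yield y = 0.109. Discount each cash flow and weight by its year:
  t   CF        PV=CF/(1+0.109)^t    t·PV
  1     2,875.00     2,592.4256     2,592.4256
  2     2,875.00     2,337.6245     4,675.2491
  3     2,875.00     2,107.8670     6,323.6011
  4     2,875.00     1,900.6916     7,602.7666
  5     2,875.00     1,713.8788     8,569.3942
  6     2,875.00     1,545.4273     9,272.5636
  7     2,875.00     1,393.5323     9,754.7258
  8    27,875.00    12,183.2318    97,465.8543
  Σ                 25,774.6790   146,256.5803
Price P = Σ PV = 25,774.6790.
Macaulay duration = Σ(t·PV) / P = 146,256.5803 / 25,774.6790 = 5.67443 years.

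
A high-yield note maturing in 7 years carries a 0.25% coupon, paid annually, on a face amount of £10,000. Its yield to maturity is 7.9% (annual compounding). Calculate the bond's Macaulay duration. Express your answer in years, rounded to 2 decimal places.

6.93 years

Periodic yield y = 0.079. Discount each cash flow and weight by its year:
  t   CF        PV=CF/(1+0.079)^t    t·PV
  1        25.00        23.1696        23.1696
  2        25.00        21.4732        42.9464
  3        25.00        19.9010        59.7031
  4        25.00        18.4440        73.7758
  5        25.00        17.0936        85.4679
  6        25.00        15.8420        95.0523
  7    10,025.00     5,887.5454    41,212.8177
  Σ                  6,003.4688    41,592.9329
Price P = Σ PV = 6,003.4688.
Macaulay duration = Σ(t·PV) / P = 41,592.9329 / 6,003.4688 = 6.92815 years.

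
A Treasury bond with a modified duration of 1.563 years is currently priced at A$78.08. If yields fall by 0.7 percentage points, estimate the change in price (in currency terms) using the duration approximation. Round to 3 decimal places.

+A$0.854

Duration approximation: ΔP/P ≈ -D_mod · Δy = -1.563 × (-0.007) = +0.010941.
ΔP ≈ 78.08 × (+0.010941) = +0.85427328.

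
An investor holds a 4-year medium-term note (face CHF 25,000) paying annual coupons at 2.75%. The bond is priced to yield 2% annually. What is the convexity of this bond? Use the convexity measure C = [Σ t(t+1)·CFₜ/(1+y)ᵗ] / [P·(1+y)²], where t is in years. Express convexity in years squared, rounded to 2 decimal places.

With y = 0.02:
  t   CF        PV=CF/(1+0.02)^t    t·PV        t(t+1)·PV
  1       687.50       674.0196       674.0196       1,348.0392
  2       687.50       660.8035     1,321.6071       3,964.8212
  3       687.50       647.8466     1,943.5398       7,774.1593
  4    25,687.50    23,731.2794    94,925.1175     474,625.5876
  Σ                 25,713.9491    98,864.2840     487,712.6073
P = 25,713.9491.
Convexity = Σ t(t+1)·PV / [P·(1+y)²] = 487,712.6073 / (25,713.9491 × 1.040400) = 18.23034.

18.23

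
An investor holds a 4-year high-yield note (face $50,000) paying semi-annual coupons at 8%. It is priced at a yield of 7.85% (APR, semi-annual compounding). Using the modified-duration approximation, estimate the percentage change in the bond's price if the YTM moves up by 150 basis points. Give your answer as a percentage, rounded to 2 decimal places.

-5.06%

Periodic yield y = 0.03925. Modified duration first:
  t   CF        PV=CF/(1+0.03925)^t    t·PV
  1     2,000.00     1,924.4648     1,924.4648
  2     2,000.00     1,851.7823     3,703.5646
  3     2,000.00     1,781.8449     5,345.5347
  4     2,000.00     1,714.5488     6,858.1954
  5     2,000.00     1,649.7944     8,248.9721
  6     2,000.00     1,587.4856     9,524.9136
  7     2,000.00     1,527.5301    10,692.7104
  8    52,000.00    38,215.8108   305,726.4864
  Σ                 50,253.2617   352,024.8420
P = 50,253.2617; D_Mac = 7.00501 half-year periods = 3.50251 yrs; D_mod = 3.50251/(1+0.03925) = 3.37023 yrs.
ΔP/P ≈ -D_mod · Δy = -3.37023 × (+0.015) = -0.050553 = -5.0553%.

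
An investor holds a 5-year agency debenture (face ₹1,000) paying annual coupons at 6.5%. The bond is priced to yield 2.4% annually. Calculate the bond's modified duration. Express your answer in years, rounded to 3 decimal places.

Periodic yield y = 0.024. First find Macaulay duration:
  t   CF        PV=CF/(1+0.024)^t    t·PV
  1        65.00        63.4766        63.4766
  2        65.00        61.9888       123.9777
  3        65.00        60.5360       181.6079
  4        65.00        59.1172       236.4686
  5     1,065.00       945.9100     4,729.5501
  Σ                  1,191.0285     5,335.0808
P = 1,191.0285; Macaulay duration = 5,335.0808 / 1,191.0285 = 4.47939 years.
Modified duration = D_Mac / (1 + y) = 4.47939 / 1.024 = 4.37440 years.

4.374 years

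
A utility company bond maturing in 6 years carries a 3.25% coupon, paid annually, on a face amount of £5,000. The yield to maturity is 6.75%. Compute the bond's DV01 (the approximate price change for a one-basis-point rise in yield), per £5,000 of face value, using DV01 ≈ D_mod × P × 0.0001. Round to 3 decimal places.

£2.141

Periodic yield y = 0.0675.
  t   CF        PV=CF/(1+0.0675)^t    t·PV
  1       162.50       152.2248       152.2248
  2       162.50       142.5994       285.1987
  3       162.50       133.5825       400.7476
  4       162.50       125.1359       500.5435
  5       162.50       117.2233       586.1165
  6     5,162.50     3,488.6127    20,931.6764
  Σ                  4,159.3787    22,856.5076
P = 4,159.3787; D_Mac = 5.49517 yrs; D_mod = 5.14770 yrs.
DV01 ≈ 5.14770 × 4,159.3787 × 0.0001 = 2.141125.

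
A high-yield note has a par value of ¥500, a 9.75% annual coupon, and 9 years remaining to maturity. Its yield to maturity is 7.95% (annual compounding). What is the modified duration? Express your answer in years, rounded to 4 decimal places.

Periodic yield y = 0.0795. First find Macaulay duration:
  t   CF        PV=CF/(1+0.0795)^t    t·PV
  1        48.75        45.1598        45.1598
  2        48.75        41.8340        83.6680
  3        48.75        38.7531       116.2594
  4        48.75        35.8991       143.5966
  5        48.75        33.2553       166.2767
  6        48.75        30.8062       184.8375
  7        48.75        28.5375       199.7626
  8        48.75        26.4359       211.4869
  9       548.75       275.6581     2,480.9226
  Σ                    556.3391     3,631.9700
P = 556.3391; Macaulay duration = 3,631.9700 / 556.3391 = 6.52834 years.
Modified duration = D_Mac / (1 + y) = 6.52834 / 1.0795 = 6.04756 years.

6.0476 years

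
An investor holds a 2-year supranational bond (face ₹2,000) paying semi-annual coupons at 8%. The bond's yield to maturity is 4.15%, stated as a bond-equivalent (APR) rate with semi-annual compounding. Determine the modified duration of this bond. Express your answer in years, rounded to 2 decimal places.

1.85 years

Periodic yield y = 0.02075. First find Macaulay duration:
  t   CF        PV=CF/(1+0.02075)^t    t·PV
  1        80.00        78.3737        78.3737
  2        80.00        76.7805       153.5611
  3        80.00        75.2197       225.6592
  4     2,080.00     1,915.9571     7,663.8284
  Σ                  2,146.3311     8,121.4225
P = 2,146.3311; Macaulay duration = 8,121.4225 / 2,146.3311 = 3.78386 half-year periods = 1.89193 years.
Modified duration = D_Mac / (1 + y) = 1.89193 / 1.02075 = 1.85347 years.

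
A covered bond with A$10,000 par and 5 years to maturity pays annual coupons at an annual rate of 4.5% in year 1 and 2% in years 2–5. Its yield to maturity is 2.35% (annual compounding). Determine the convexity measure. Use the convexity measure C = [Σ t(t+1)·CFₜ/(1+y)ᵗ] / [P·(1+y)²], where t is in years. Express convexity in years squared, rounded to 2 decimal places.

With y = 0.0235:
  t   CF        PV=CF/(1+0.0235)^t    t·PV        t(t+1)·PV
  1       450.00       439.6678       439.6678         879.3356
  2       200.00       190.9213       381.8425       1,145.5276
  3       200.00       186.5376       559.6129       2,238.4516
  4       200.00       182.2546       729.0186       3,645.0929
  5    10,200.00     9,081.5700    45,407.8502     272,447.1012
  Σ                 10,080.9514    47,517.9920     280,355.5089
P = 10,080.9514.
Convexity = Σ t(t+1)·PV / [P·(1+y)²] = 280,355.5089 / (10,080.9514 × 1.047552) = 26.54800.

26.55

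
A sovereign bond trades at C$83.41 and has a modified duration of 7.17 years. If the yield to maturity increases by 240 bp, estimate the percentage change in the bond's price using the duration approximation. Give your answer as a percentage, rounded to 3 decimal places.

Duration approximation: ΔP/P ≈ -D_mod · Δy = -7.17 × (+0.024) = -0.172080.
As a percentage: -17.2080%.

-17.208%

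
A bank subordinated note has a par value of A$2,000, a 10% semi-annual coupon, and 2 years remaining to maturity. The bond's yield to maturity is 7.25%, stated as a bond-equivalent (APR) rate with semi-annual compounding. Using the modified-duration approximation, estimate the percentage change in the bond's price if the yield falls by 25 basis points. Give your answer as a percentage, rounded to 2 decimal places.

Periodic yield y = 0.03625. Modified duration first:
  t   CF        PV=CF/(1+0.03625)^t    t·PV
  1       100.00        96.5018        96.5018
  2       100.00        93.1260       186.2520
  3       100.00        89.8683       269.6048
  4     2,100.00     1,821.2146     7,284.8584
  Σ                  2,100.7107     7,837.2170
P = 2,100.7107; D_Mac = 3.73075 half-year periods = 1.86537 yrs; D_mod = 1.86537/(1+0.03625) = 1.80012 yrs.
ΔP/P ≈ -D_mod · Δy = -1.80012 × (-0.0025) = +0.004500 = +0.4500%.

+0.45%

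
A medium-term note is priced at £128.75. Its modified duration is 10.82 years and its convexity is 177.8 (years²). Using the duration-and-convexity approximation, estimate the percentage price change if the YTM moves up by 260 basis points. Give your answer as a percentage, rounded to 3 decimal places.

-22.122%

Duration effect: -D_mod·Δy = -10.82 × (+0.026) = -0.281320
Convexity effect: ½·C·(Δy)² = 0.5 × 177.8 × (0.026)² = +0.0600964
ΔP/P ≈ -0.281320 + 0.0600964 = -0.2212236
= -22.12236%.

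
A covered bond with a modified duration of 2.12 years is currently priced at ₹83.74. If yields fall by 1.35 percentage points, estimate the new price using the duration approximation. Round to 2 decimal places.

Duration approximation: ΔP/P ≈ -D_mod · Δy = -2.12 × (-0.0135) = +0.028620.
New price ≈ 83.74 × (1 + 0.028620) = 86.1366388.

₹86.14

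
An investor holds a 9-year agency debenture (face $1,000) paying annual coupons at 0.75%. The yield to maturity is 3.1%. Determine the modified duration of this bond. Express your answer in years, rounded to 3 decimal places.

Periodic yield y = 0.031. First find Macaulay duration:
  t   CF        PV=CF/(1+0.031)^t    t·PV
  1         7.50         7.2745         7.2745
  2         7.50         7.0558        14.1115
  3         7.50         6.8436        20.5308
  4         7.50         6.6378        26.5513
  5         7.50         6.4383        32.1913
  6         7.50         6.2447        37.4680
  7         7.50         6.0569        42.3983
  8         7.50         5.8748        46.9983
  9     1,007.50       765.4504     6,889.0538
  Σ                    817.8767     7,116.5779
P = 817.8767; Macaulay duration = 7,116.5779 / 817.8767 = 8.70128 years.
Modified duration = D_Mac / (1 + y) = 8.70128 / 1.031 = 8.43965 years.

8.440 years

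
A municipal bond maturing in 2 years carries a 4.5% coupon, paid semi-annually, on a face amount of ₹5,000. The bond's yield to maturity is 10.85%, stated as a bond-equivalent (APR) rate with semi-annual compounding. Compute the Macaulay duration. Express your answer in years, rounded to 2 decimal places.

1.93 years

Periodic yield y = 0.05425. Discount each cash flow and weight by its period:
  t   CF        PV=CF/(1+0.05425)^t    t·PV
  1       112.50       106.7109       106.7109
  2       112.50       101.2198       202.4395
  3       112.50        96.0112       288.0335
  4     5,112.50     4,138.6517    16,554.6069
  Σ                  4,442.5936    17,151.7909
Price P = Σ PV = 4,442.5936.
Macaulay duration = Σ(t·PV) / P = 17,151.7909 / 4,442.5936 = 3.86076 half-year periods.
In years: 3.86076 / 2 = 1.93038 years.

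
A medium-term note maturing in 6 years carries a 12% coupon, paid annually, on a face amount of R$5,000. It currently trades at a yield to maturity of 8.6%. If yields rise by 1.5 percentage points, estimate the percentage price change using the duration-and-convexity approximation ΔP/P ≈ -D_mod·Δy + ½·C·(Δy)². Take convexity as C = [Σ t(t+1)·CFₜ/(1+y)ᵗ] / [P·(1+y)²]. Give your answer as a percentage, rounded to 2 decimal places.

With y = 0.086:
  t   CF        PV=CF/(1+0.086)^t    t·PV        t(t+1)·PV
  1       600.00       552.4862       552.4862       1,104.9724
  2       600.00       508.7350     1,017.4700       3,052.4099
  3       600.00       468.4484     1,405.3452       5,621.3810
  4       600.00       431.3521     1,725.4085       8,627.0426
  5       600.00       397.1935     1,985.9675      11,915.8048
  6     5,600.00     3,413.5721    20,481.4324     143,370.0266
  Σ                  5,771.7873    27,168.1098     173,691.6373
P = 5,771.7873; D_Mac = 4.70705 yrs; D_mod = 4.33430 yrs; C = 25.51579.
Duration effect: -4.33430 × (+0.015) = -0.065015
Convexity effect: 0.5 × 25.51579 × (0.015)² = +0.0028705
ΔP/P ≈ -0.065015 + 0.0028705 = -0.062144 = -6.2144%.

-6.21%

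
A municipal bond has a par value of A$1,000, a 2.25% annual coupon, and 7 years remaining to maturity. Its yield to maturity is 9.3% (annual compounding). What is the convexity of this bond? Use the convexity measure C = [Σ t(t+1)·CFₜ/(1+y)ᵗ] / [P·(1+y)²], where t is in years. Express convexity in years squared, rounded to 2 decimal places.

41.79

With y = 0.093:
  t   CF        PV=CF/(1+0.093)^t    t·PV        t(t+1)·PV
  1        22.50        20.5855        20.5855          41.1711
  2        22.50        18.8340        37.6680         113.0039
  3        22.50        17.2315        51.6944         206.7775
  4        22.50        15.7653        63.0611         315.3057
  5        22.50        14.4239        72.1193         432.7160
  6        22.50        13.1966        79.1795         554.2566
  7     1,022.50       548.6839     3,840.7870      30,726.2960
  Σ                    648.7206     4,165.0949      32,389.5268
P = 648.7206.
Convexity = Σ t(t+1)·PV / [P·(1+y)²] = 32,389.5268 / (648.7206 × 1.194649) = 41.79329.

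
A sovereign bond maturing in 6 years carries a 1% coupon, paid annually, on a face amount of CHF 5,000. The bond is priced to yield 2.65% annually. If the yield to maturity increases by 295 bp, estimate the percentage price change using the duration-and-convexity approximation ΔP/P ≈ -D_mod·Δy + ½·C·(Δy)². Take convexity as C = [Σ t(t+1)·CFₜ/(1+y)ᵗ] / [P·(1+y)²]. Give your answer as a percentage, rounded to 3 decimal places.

-15.122%

With y = 0.0265:
  t   CF        PV=CF/(1+0.0265)^t    t·PV        t(t+1)·PV
  1        50.00        48.7092        48.7092          97.4184
  2        50.00        47.4517        94.9035         284.7104
  3        50.00        46.2267       138.6802         554.7207
  4        50.00        45.0333       180.1334         900.6669
  5        50.00        43.8708       219.3538       1,316.1230
  6     5,050.00     4,316.5587    25,899.3525     181,295.4674
  Σ                  4,547.8505    26,581.1325     184,449.1068
P = 4,547.8505; D_Mac = 5.84477 yrs; D_mod = 5.69388 yrs; C = 38.49040.
Duration effect: -5.69388 × (+0.0295) = -0.167969
Convexity effect: 0.5 × 38.49040 × (0.0295)² = +0.0167481
ΔP/P ≈ -0.167969 + 0.0167481 = -0.151221 = -15.1221%.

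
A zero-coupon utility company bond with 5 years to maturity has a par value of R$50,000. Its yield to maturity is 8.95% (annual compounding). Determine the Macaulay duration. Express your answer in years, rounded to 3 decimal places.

5.000 years

A zero-coupon bond has a single cash flow at maturity, so its Macaulay duration equals its maturity: 5 years.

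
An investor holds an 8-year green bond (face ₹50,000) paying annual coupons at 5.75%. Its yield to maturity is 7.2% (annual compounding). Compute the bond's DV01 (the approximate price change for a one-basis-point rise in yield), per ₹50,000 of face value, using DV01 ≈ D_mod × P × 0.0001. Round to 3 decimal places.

₹27.969

Periodic yield y = 0.072.
  t   CF        PV=CF/(1+0.072)^t    t·PV
  1     2,875.00     2,681.9030     2,681.9030
  2     2,875.00     2,501.7752     5,003.5503
  3     2,875.00     2,333.7455     7,001.2365
  4     2,875.00     2,177.0014     8,708.0056
  5     2,875.00     2,030.7849    10,153.9244
  6     2,875.00     1,894.3889    11,366.3333
  7     2,875.00     1,767.1538    12,370.0767
  8    52,875.00    30,317.4100   242,539.2803
  Σ                 45,704.1627   299,824.3101
P = 45,704.1627; D_Mac = 6.56011 yrs; D_mod = 6.11951 yrs.
DV01 ≈ 6.11951 × 45,704.1627 × 0.0001 = 27.968686.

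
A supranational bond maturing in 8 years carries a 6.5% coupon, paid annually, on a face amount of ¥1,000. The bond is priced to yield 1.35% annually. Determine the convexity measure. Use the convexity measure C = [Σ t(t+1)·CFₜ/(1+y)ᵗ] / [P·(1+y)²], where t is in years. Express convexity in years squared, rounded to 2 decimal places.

55.43

With y = 0.0135:
  t   CF        PV=CF/(1+0.0135)^t    t·PV        t(t+1)·PV
  1        65.00        64.1342        64.1342         128.2684
  2        65.00        63.2799       126.5598         379.6795
  3        65.00        62.4370       187.3110         749.2441
  4        65.00        61.6053       246.4214       1,232.1068
  5        65.00        60.7847       303.9237       1,823.5423
  6        65.00        59.9751       359.8505       2,518.9534
  7        65.00        59.1762       414.2334       3,313.8673
  8     1,065.00       956.6643     7,653.3147      68,879.8321
  Σ                  1,388.0568     9,355.7487      79,025.4938
P = 1,388.0568.
Convexity = Σ t(t+1)·PV / [P·(1+y)²] = 79,025.4938 / (1,388.0568 × 1.027182) = 55.42586.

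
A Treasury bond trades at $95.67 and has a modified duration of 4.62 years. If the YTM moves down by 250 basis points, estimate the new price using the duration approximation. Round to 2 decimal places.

$106.72

Duration approximation: ΔP/P ≈ -D_mod · Δy = -4.62 × (-0.025) = +0.115500.
New price ≈ 95.67 × (1 + 0.115500) = 106.719885.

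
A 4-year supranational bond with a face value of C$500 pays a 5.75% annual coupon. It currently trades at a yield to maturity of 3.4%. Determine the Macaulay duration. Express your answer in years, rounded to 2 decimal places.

Periodic yield y = 0.034. Discount each cash flow and weight by its year:
  t   CF        PV=CF/(1+0.034)^t    t·PV
  1        28.75        27.8046        27.8046
  2        28.75        26.8904        53.7807
  3        28.75        26.0062        78.0185
  4       528.75       462.5602     1,850.2406
  Σ                    543.2613     2,009.8445
Price P = Σ PV = 543.2613.
Macaulay duration = Σ(t·PV) / P = 2,009.8445 / 543.2613 = 3.69959 years.

3.70 years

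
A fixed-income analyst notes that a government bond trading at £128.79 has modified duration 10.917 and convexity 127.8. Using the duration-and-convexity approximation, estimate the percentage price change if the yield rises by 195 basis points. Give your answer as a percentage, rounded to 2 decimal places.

Duration effect: -D_mod·Δy = -10.917 × (+0.0195) = -0.2128815
Convexity effect: ½·C·(Δy)² = 0.5 × 127.8 × (0.0195)² = +0.024297975
ΔP/P ≈ -0.2128815 + 0.024297975 = -0.188583525
= -18.8583525%.

-18.86%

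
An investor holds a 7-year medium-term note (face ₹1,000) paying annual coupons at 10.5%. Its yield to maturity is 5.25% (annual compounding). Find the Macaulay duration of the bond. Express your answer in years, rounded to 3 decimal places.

5.517 years

Periodic yield y = 0.0525. Discount each cash flow and weight by its year:
  t   CF        PV=CF/(1+0.0525)^t    t·PV
  1       105.00        99.7625        99.7625
  2       105.00        94.7862       189.5724
  3       105.00        90.0581       270.1744
  4       105.00        85.5659       342.2637
  5       105.00        81.2978       406.4890
  6       105.00        77.2426       463.4554
  7     1,105.00       772.3383     5,406.3678
  Σ                  1,301.0514     7,178.0852
Price P = Σ PV = 1,301.0514.
Macaulay duration = Σ(t·PV) / P = 7,178.0852 / 1,301.0514 = 5.51714 years.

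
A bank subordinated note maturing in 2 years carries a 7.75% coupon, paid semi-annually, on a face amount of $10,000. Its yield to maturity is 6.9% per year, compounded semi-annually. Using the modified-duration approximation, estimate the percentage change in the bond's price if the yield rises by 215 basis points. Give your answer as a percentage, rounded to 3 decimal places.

-3.932%

Periodic yield y = 0.0345. Modified duration first:
  t   CF        PV=CF/(1+0.0345)^t    t·PV
  1       387.50       374.5771       374.5771
  2       387.50       362.0852       724.1703
  3       387.50       350.0098     1,050.0294
  4    10,387.50     9,069.6193    36,278.4771
  Σ                 10,156.2913    38,427.2540
P = 10,156.2913; D_Mac = 3.78359 half-year periods = 1.89180 yrs; D_mod = 1.89180/(1+0.0345) = 1.82871 yrs.
ΔP/P ≈ -D_mod · Δy = -1.82871 × (+0.0215) = -0.039317 = -3.9317%.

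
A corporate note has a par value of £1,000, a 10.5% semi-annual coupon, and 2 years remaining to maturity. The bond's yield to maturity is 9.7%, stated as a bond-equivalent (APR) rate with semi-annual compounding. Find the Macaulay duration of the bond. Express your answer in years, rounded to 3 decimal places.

1.856 years

Periodic yield y = 0.0485. Discount each cash flow and weight by its period:
  t   CF        PV=CF/(1+0.0485)^t    t·PV
  1        52.50        50.0715        50.0715
  2        52.50        47.7554        95.5108
  3        52.50        45.5464       136.6392
  4     1,052.50       870.8600     3,483.4402
  Σ                  1,014.2334     3,765.6617
Price P = Σ PV = 1,014.2334.
Macaulay duration = Σ(t·PV) / P = 3,765.6617 / 1,014.2334 = 3.71282 half-year periods.
In years: 3.71282 / 2 = 1.85641 years.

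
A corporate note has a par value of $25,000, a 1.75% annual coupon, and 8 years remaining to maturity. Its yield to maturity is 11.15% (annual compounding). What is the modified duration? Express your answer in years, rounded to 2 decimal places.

Periodic yield y = 0.1115. First find Macaulay duration:
  t   CF        PV=CF/(1+0.1115)^t    t·PV
  1       437.50       393.6122       393.6122
  2       437.50       354.1271       708.2541
  3       437.50       318.6028       955.8085
  4       437.50       286.6422     1,146.5690
  5       437.50       257.8878     1,289.4388
  6       437.50       232.0178     1,392.1066
  7       437.50       208.7429     1,461.2006
  8    25,437.50    10,919.3979    87,355.1829
  Σ                 12,971.0307    94,702.1727
P = 12,971.0307; Macaulay duration = 94,702.1727 / 12,971.0307 = 7.30105 years.
Modified duration = D_Mac / (1 + y) = 7.30105 / 1.1115 = 6.56865 years.

6.57 years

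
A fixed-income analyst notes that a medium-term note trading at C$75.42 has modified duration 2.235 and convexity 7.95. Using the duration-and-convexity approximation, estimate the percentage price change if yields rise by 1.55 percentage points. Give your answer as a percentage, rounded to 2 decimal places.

Duration effect: -D_mod·Δy = -2.235 × (+0.0155) = -0.0346425
Convexity effect: ½·C·(Δy)² = 0.5 × 7.95 × (0.0155)² = +0.00095499375
ΔP/P ≈ -0.0346425 + 0.00095499375 = -0.03368750625
= -3.368750625%.

-3.37%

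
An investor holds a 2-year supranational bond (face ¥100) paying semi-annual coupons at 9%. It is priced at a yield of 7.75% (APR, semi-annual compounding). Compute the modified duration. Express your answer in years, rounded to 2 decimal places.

Periodic yield y = 0.03875. First find Macaulay duration:
  t   CF        PV=CF/(1+0.03875)^t    t·PV
  1         4.50         4.3321         4.3321
  2         4.50         4.1705         8.3410
  3         4.50         4.0149        12.0448
  4       104.50        89.7578       359.0312
  Σ                    102.2754       383.7492
P = 102.2754; Macaulay duration = 383.7492 / 102.2754 = 3.75212 half-year periods = 1.87606 years.
Modified duration = D_Mac / (1 + y) = 1.87606 / 1.03875 = 1.80607 years.

1.81 years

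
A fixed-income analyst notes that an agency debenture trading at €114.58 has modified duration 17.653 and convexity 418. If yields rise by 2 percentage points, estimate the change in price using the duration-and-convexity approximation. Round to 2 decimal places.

Duration effect: -D_mod·Δy = -17.653 × (+0.02) = -0.353060
Convexity effect: ½·C·(Δy)² = 0.5 × 418 × (0.02)² = +0.0836000
ΔP/P ≈ -0.353060 + 0.0836000 = -0.269460
ΔP ≈ 114.58 × (-0.269460) = -30.8747268.

-€30.87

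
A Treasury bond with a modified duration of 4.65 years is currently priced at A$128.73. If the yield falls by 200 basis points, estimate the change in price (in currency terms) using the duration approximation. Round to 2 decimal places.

+A$11.97

Duration approximation: ΔP/P ≈ -D_mod · Δy = -4.65 × (-0.02) = +0.093000.
ΔP ≈ 128.73 × (+0.093000) = +11.97189.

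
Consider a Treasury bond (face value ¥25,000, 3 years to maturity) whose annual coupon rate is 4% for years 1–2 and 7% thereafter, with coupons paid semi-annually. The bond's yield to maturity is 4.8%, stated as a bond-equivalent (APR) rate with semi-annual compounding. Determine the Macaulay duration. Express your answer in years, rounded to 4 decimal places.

Periodic yield y = 0.024. Discount each cash flow and weight by its period:
  t   CF        PV=CF/(1+0.024)^t    t·PV
  1       500.00       488.2812       488.2812
  2       500.00       476.8372       953.6743
  3       500.00       465.6613     1,396.9839
  4       500.00       454.7474     1,818.9894
  5       875.00       777.1561     3,885.7806
  6    25,875.00    22,442.9850   134,657.9098
  Σ                 25,105.6681   143,201.6192
Price P = Σ PV = 25,105.6681.
Macaulay duration = Σ(t·PV) / P = 143,201.6192 / 25,105.6681 = 5.70396 half-year periods.
In years: 5.70396 / 2 = 2.85198 years.

2.8520 years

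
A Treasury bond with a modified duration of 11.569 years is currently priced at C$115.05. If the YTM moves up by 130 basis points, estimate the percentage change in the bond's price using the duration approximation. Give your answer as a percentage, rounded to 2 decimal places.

Duration approximation: ΔP/P ≈ -D_mod · Δy = -11.569 × (+0.013) = -0.150397.
As a percentage: -15.0397%.

-15.04%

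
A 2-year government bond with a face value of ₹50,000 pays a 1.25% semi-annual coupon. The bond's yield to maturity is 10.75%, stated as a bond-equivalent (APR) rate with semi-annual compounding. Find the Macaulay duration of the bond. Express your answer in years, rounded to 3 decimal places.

Periodic yield y = 0.05375. Discount each cash flow and weight by its period:
  t   CF        PV=CF/(1+0.05375)^t    t·PV
  1       312.50       296.5599       296.5599
  2       312.50       281.4329       562.8658
  3       312.50       267.0775       801.2324
  4    50,312.50    40,806.1430   163,224.5720
  Σ                 41,651.2133   164,885.2301
Price P = Σ PV = 41,651.2133.
Macaulay duration = Σ(t·PV) / P = 164,885.2301 / 41,651.2133 = 3.95871 half-year periods.
In years: 3.95871 / 2 = 1.97936 years.

1.979 years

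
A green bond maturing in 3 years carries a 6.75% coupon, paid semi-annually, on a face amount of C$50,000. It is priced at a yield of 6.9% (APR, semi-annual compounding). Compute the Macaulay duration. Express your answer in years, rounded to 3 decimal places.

Periodic yield y = 0.0345. Discount each cash flow and weight by its period:
  t   CF        PV=CF/(1+0.0345)^t    t·PV
  1     1,687.50     1,631.2228     1,631.2228
  2     1,687.50     1,576.8224     3,153.6449
  3     1,687.50     1,524.2363     4,572.7089
  4     1,687.50     1,473.4039     5,893.6154
  5     1,687.50     1,424.2667     7,121.3333
  6    51,687.50    42,169.8986   253,019.3917
  Σ                 49,799.8507   275,391.9169
Price P = Σ PV = 49,799.8507.
Macaulay duration = Σ(t·PV) / P = 275,391.9169 / 49,799.8507 = 5.52997 half-year periods.
In years: 5.52997 / 2 = 2.76499 years.

2.765 years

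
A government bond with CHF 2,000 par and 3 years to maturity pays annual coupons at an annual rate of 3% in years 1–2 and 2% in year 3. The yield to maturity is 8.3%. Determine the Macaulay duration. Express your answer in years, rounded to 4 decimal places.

Periodic yield y = 0.083. Discount each cash flow and weight by its year:
  t   CF        PV=CF/(1+0.083)^t    t·PV
  1        60.00        55.4017        55.4017
  2        60.00        51.1557       102.3115
  3     2,040.00     1,605.9973     4,817.9918
  Σ                  1,712.5546     4,975.7049
Price P = Σ PV = 1,712.5546.
Macaulay duration = Σ(t·PV) / P = 4,975.7049 / 1,712.5546 = 2.90543 years.

2.9054 years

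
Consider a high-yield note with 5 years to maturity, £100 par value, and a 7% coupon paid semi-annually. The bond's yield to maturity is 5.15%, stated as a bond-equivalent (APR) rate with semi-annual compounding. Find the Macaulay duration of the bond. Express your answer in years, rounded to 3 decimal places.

4.335 years

Periodic yield y = 0.02575. Discount each cash flow and weight by its period:
  t   CF        PV=CF/(1+0.02575)^t    t·PV
  1         3.50         3.4121         3.4121
  2         3.50         3.3265         6.6530
  3         3.50         3.2430         9.7289
  4         3.50         3.1616        12.6463
  5         3.50         3.0822        15.4110
  6         3.50         3.0048        18.0289
  7         3.50         2.9294        20.5057
  8         3.50         2.8559        22.8468
  9         3.50         2.7842        25.0574
  10      103.50        80.2648       802.6479
  Σ                    108.0644       936.9381
Price P = Σ PV = 108.0644.
Macaulay duration = Σ(t·PV) / P = 936.9381 / 108.0644 = 8.67019 half-year periods.
In years: 8.67019 / 2 = 4.33509 years.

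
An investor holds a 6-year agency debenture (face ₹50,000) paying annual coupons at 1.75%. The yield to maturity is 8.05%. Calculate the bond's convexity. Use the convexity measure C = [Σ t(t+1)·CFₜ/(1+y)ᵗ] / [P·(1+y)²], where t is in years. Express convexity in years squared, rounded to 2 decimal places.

33.52

With y = 0.0805:
  t   CF        PV=CF/(1+0.0805)^t    t·PV        t(t+1)·PV
  1       875.00       809.8103       809.8103       1,619.6205
  2       875.00       749.4773     1,498.9547       4,496.8641
  3       875.00       693.6394     2,080.9181       8,323.6725
  4       875.00       641.9615     2,567.8459      12,839.2296
  5       875.00       594.1337     2,970.6686      17,824.0114
  6    50,875.00    31,970.9687   191,825.8120   1,342,780.6842
  Σ                 35,459.9909   201,754.0096   1,387,884.0823
P = 35,459.9909.
Convexity = Σ t(t+1)·PV / [P·(1+y)²] = 1,387,884.0823 / (35,459.9909 × 1.167480) = 33.52471.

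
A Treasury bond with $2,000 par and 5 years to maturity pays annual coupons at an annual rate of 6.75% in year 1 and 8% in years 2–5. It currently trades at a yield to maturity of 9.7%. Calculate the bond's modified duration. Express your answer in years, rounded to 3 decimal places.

Periodic yield y = 0.097. First find Macaulay duration:
  t   CF        PV=CF/(1+0.097)^t    t·PV
  1       135.00       123.0629       123.0629
  2       160.00       132.9556       265.9113
  3       160.00       121.1993       363.5979
  4       160.00       110.4825       441.9300
  5     2,160.00     1,359.6296     6,798.1480
  Σ                  1,847.3299     7,992.6501
P = 1,847.3299; Macaulay duration = 7,992.6501 / 1,847.3299 = 4.32660 years.
Modified duration = D_Mac / (1 + y) = 4.32660 / 1.097 = 3.94403 years.

3.944 years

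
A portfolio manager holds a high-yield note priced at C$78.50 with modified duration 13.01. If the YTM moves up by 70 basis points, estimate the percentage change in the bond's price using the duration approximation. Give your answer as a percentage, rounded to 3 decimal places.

Duration approximation: ΔP/P ≈ -D_mod · Δy = -13.01 × (+0.007) = -0.091070.
As a percentage: -9.1070%.

-9.107%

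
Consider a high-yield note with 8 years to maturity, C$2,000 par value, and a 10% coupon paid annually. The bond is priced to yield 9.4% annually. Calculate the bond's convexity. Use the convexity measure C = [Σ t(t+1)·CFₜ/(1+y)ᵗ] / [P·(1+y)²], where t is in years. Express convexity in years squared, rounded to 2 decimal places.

With y = 0.094:
  t   CF        PV=CF/(1+0.094)^t    t·PV        t(t+1)·PV
  1       200.00       182.8154       182.8154         365.6307
  2       200.00       167.1073       334.2145       1,002.6436
  3       200.00       152.7489       458.2466       1,832.9865
  4       200.00       139.6242       558.4968       2,792.4841
  5       200.00       127.6272       638.1362       3,828.8173
  6       200.00       116.6611       699.9666       4,899.7662
  7       200.00       106.6372       746.4604       5,971.6833
  8     2,200.00     1,072.2205     8,577.7640      77,199.8757
  Σ                  2,065.4418    12,196.1005      97,893.8874
P = 2,065.4418.
Convexity = Σ t(t+1)·PV / [P·(1+y)²] = 97,893.8874 / (2,065.4418 × 1.196836) = 39.60117.

39.60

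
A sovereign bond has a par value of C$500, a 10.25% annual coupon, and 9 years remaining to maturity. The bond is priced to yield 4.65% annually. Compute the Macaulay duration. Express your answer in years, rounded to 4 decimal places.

Periodic yield y = 0.0465. Discount each cash flow and weight by its year:
  t   CF        PV=CF/(1+0.0465)^t    t·PV
  1        51.25        48.9728        48.9728
  2        51.25        46.7967        93.5934
  3        51.25        44.7174       134.1521
  4        51.25        42.7304       170.9216
  5        51.25        40.8317       204.1586
  6        51.25        39.0174       234.1045
  7        51.25        37.2837       260.9860
  8        51.25        35.6271       285.0165
  9       551.25       366.1807     3,295.6267
  Σ                    702.1579     4,727.5323
Price P = Σ PV = 702.1579.
Macaulay duration = Σ(t·PV) / P = 4,727.5323 / 702.1579 = 6.73286 years.

6.7329 years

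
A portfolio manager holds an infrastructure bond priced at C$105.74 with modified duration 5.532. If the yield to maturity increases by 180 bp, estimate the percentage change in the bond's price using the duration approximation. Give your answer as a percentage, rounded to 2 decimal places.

-9.96%

Duration approximation: ΔP/P ≈ -D_mod · Δy = -5.532 × (+0.018) = -0.099576.
As a percentage: -9.9576%.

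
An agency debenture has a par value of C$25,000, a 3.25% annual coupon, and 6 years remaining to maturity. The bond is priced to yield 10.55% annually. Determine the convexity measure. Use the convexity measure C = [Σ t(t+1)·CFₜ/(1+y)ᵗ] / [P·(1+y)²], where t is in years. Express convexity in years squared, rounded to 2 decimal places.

30.12

With y = 0.1055:
  t   CF        PV=CF/(1+0.1055)^t    t·PV        t(t+1)·PV
  1       812.50       734.9616       734.9616       1,469.9231
  2       812.50       664.8228     1,329.6455       3,988.9365
  3       812.50       601.3774     1,804.1323       7,216.5292
  4       812.50       543.9868     2,175.9473      10,879.7365
  5       812.50       492.0731     2,460.3656      14,762.1934
  6    25,812.50    14,140.9175    84,845.5048     593,918.5336
  Σ                 17,178.1392    93,350.5570     632,235.8523
P = 17,178.1392.
Convexity = Σ t(t+1)·PV / [P·(1+y)²] = 632,235.8523 / (17,178.1392 × 1.222130) = 30.11518.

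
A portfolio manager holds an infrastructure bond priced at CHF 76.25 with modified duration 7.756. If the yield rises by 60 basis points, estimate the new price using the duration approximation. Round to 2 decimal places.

CHF 72.70

Duration approximation: ΔP/P ≈ -D_mod · Δy = -7.756 × (+0.006) = -0.046536.
New price ≈ 76.25 × (1 - 0.046536) = 72.70163.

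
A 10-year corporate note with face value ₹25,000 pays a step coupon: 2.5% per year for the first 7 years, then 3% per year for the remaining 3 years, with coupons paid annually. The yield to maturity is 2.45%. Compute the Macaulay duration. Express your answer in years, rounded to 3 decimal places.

Periodic yield y = 0.0245. Discount each cash flow and weight by its year:
  t   CF        PV=CF/(1+0.0245)^t    t·PV
  1       625.00       610.0537       610.0537
  2       625.00       595.4648     1,190.9296
  3       625.00       581.2248     1,743.6744
  4       625.00       567.3253     2,269.3013
  5       625.00       553.7582     2,768.7912
  6       625.00       540.5156     3,243.0937
  7       625.00       527.5897     3,693.1276
  8       750.00       617.9674     4,943.7392
  9       750.00       603.1893     5,428.7033
  10   25,750.00    20,214.2488   202,142.4876
  Σ                 25,411.3375   228,033.9016
Price P = Σ PV = 25,411.3375.
Macaulay duration = Σ(t·PV) / P = 228,033.9016 / 25,411.3375 = 8.97371 years.

8.974 years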